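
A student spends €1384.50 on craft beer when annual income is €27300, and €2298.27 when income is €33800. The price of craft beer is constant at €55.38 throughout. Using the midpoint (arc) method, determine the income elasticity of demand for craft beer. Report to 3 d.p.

2.332

With a constant price, Q₁ = 1384.50/55.38 = 25.000 and Q₂ = 2298.27/55.38 = 41.500 (equivalently, work directly with expenditure since P cancels).
Midpoint %ΔQ = (2298.27 − 1384.50)/1841.39 = 0.49624; midpoint %ΔI = (33800 − 27300)/30550 = 0.21277.
η = 0.49624 / 0.21277 = 2.332.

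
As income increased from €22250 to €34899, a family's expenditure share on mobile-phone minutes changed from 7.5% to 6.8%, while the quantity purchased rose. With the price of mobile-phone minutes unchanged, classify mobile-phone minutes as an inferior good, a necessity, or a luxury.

necessity

Quantity rises but the budget share falls as income rises, so 0 < η < 1.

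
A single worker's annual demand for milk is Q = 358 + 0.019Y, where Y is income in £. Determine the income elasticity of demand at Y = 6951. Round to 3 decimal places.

At Y = 6951: Q = 490.069.
dQ/dY = 0.019.
η = (dQ/dY)·(Y/Q) = 0.019 × (6951/490.069) = 0.269.

0.269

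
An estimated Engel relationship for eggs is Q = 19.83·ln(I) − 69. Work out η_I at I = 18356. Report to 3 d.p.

0.158

At I = 18356: Q = 125.685.
dQ/dI = 19.83/I = 0.0010803 at this income.
η = (dQ/dI)·(I/Q) = 0.0010803 × (18356/125.685) = 0.158.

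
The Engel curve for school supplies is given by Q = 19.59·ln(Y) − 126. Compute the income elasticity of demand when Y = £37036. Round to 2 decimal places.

At Y = 37036: Q = 80.080.
dQ/dY = 19.59/Y = 0.000528945 at this income.
η = (dQ/dY)·(Y/Q) = 0.000528945 × (37036/80.080) = 0.24.

0.24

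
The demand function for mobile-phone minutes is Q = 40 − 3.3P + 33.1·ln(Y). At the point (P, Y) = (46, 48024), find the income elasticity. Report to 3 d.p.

0.135

At P = 46, Y = 48024: Q = 245.000.
Holding P constant, ∂Q/∂Y = 33.1/Y = 0.000689239.
η_Y = (∂Q/∂Y)·(Y/Q) = 0.000689239 × (48024/245.000) = 0.135.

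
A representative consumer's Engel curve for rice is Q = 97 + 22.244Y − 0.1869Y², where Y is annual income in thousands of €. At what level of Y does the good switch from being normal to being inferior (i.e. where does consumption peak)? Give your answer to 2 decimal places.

dQ/dY = 22.244 − 0.3738Y.
The good is inferior where dQ/dY < 0. Setting dQ/dY = 0 gives Y = 22.244 / 0.3738 = 59.51.

59.51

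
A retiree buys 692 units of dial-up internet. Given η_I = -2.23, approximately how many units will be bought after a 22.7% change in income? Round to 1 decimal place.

341.7

%ΔQ ≈ η × %ΔI = -2.23 × 22.7% = -50.621%.
New Q ≈ 692 × (1 − 0.50621) = 341.7.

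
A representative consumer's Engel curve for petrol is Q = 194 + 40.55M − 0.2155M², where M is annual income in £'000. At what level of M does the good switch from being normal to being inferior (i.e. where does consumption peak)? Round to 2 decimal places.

94.08

dQ/dM = 40.55 − 0.431M.
The good is inferior where dQ/dM < 0. Setting dQ/dM = 0 gives M = 40.55 / 0.431 = 94.08.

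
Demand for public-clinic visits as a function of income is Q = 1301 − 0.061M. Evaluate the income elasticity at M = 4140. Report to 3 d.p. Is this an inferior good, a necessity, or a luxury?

-0.241 (inferior good)

At M = 4140: Q = 1048.460.
dQ/dM = −0.061.
η = (dQ/dM)·(M/Q) = -0.061 × (4140/1048.460) = -0.241.
Since η < 0, the good is an inferior good.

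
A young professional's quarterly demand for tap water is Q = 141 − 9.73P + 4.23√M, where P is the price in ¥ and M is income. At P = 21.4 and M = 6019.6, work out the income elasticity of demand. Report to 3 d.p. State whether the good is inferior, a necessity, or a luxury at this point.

0.629 (necessity)

At P = 21.4, M = 6019.6: Q = 260.967.
Holding P constant, ∂Q/∂M = 4.23/(2√M) = 0.02726.
η_M = (∂Q/∂M)·(M/Q) = 0.02726 × (6019.6/260.967) = 0.629.
Since 0 < η < 1, this is a necessity.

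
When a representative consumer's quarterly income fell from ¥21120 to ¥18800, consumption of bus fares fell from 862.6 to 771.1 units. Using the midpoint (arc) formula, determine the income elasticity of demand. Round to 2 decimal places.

ΔQ = 771.1 − 862.6 = -91.5; midpoint Q̄ = (862.6 + 771.1)/2 = 816.85.
ΔI = 18800 − 21120 = -2320; midpoint Ī = (21120 + 18800)/2 = 19960.
η = (ΔQ/Q̄) ÷ (ΔI/Ī) = (-91.5/816.85) ÷ (-2320/19960) = 0.96.

0.96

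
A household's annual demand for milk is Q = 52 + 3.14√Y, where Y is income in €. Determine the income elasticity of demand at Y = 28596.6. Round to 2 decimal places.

At Y = 28596.6: Q = 582.991.
dQ/dY = 3.14/(2√Y) = 0.00928416 at this income.
η = (dQ/dY)·(Y/Q) = 0.00928416 × (28596.6/582.991) = 0.46.

0.46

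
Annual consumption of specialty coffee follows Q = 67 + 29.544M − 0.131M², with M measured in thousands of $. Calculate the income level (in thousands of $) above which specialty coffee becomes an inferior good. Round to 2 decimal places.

dQ/dM = 29.544 − 0.262M.
The good is inferior where dQ/dM < 0. Setting dQ/dM = 0 gives M = 29.544 / 0.262 = 112.76.

112.76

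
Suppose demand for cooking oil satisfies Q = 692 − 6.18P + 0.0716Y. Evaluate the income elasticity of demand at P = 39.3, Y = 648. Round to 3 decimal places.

0.094

At P = 39.3, Y = 648: Q = 495.523.
Holding P constant, ∂Q/∂Y = 0.0716.
η_Y = (∂Q/∂Y)·(Y/Q) = 0.0716 × (648/495.523) = 0.094.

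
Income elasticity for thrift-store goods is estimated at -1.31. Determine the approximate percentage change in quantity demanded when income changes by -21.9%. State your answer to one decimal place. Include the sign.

28.7%

%ΔQ ≈ η × %ΔI = -1.31 × (-21.9%) = 28.7%.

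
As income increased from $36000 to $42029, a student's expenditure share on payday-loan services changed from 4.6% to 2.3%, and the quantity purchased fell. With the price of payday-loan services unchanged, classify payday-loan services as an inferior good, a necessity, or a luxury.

Quantity demanded falls as income rises, so η < 0.

inferior good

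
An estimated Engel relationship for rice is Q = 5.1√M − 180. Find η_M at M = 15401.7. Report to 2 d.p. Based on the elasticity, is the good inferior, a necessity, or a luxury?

0.70 (necessity)

At M = 15401.7: Q = 452.928.
dQ/dM = 5.1/(2√M) = 0.0205474 at this income.
η = (dQ/dM)·(M/Q) = 0.0205474 × (15401.7/452.928) = 0.70.
Since 0 < η < 1, the good is a necessity.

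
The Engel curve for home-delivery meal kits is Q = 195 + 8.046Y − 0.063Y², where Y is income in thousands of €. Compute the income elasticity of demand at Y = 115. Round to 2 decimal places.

-2.58

At Y = 115: Q = 287.1150.
dQ/dY = 8.046 − 0.126Y = -6.44400.
η = (dQ/dY)·(Y/Q) = -6.44400 × (115/287.1150) = -2.58.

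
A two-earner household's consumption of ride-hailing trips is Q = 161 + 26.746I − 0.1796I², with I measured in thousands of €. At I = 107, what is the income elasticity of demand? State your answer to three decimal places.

-1.294

At I = 107: Q = 966.5816.
dQ/dI = 26.746 − 0.3592I = -11.68840.
η = (dQ/dI)·(I/Q) = -11.68840 × (107/966.5816) = -1.294.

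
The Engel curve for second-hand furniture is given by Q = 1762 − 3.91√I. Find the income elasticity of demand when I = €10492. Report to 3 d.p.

At I = 10492: Q = 1361.497.
dQ/dI = -3.91/(2√I) = -0.0190861 at this income.
η = (dQ/dI)·(I/Q) = -0.0190861 × (10492/1361.497) = -0.147.

-0.147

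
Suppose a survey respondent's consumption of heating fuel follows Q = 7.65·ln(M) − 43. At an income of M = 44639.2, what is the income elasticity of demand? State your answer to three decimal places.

0.197

At M = 44639.2: Q = 38.904.
dQ/dM = 7.65/M = 0.000171374 at this income.
η = (dQ/dM)·(M/Q) = 0.000171374 × (44639.2/38.904) = 0.197.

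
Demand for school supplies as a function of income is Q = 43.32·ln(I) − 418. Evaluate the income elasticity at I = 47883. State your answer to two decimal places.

0.89

At I = 47883: Q = 48.839.
dQ/dI = 43.32/I = 0.000904705 at this income.
η = (dQ/dI)·(I/Q) = 0.000904705 × (47883/48.839) = 0.89.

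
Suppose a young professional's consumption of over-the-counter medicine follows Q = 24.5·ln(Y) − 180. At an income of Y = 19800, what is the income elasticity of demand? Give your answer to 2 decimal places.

0.39

At Y = 19800: Q = 62.389.
dQ/dY = 24.5/Y = 0.00123737 at this income.
η = (dQ/dY)·(Y/Q) = 0.00123737 × (19800/62.389) = 0.39.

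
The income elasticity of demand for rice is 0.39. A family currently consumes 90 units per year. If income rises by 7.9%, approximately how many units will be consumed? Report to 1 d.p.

%ΔQ ≈ η × %ΔI = 0.39 × 7.9% = 3.081%.
New Q ≈ 90 × (1 + 0.03081) = 92.8.

92.8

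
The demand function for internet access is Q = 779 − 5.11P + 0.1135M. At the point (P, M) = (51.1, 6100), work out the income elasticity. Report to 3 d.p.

At P = 51.1, M = 6100: Q = 1210.229.
Holding P constant, ∂Q/∂M = 0.1135.
η_M = (∂Q/∂M)·(M/Q) = 0.1135 × (6100/1210.229) = 0.572.

0.572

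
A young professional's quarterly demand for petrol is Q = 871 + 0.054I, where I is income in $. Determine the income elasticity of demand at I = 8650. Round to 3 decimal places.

0.349

At I = 8650: Q = 1338.100.
dQ/dI = 0.054.
η = (dQ/dI)·(I/Q) = 0.054 × (8650/1338.100) = 0.349.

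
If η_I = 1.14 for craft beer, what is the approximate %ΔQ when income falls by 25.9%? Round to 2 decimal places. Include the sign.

%ΔQ ≈ η × %ΔI = 1.14 × (-25.9%) = -29.53%.

-29.53%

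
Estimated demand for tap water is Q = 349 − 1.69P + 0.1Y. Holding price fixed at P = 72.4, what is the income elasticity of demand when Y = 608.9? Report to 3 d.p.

At P = 72.4, Y = 608.9: Q = 287.534.
Holding P constant, ∂Q/∂Y = 0.1.
η_Y = (∂Q/∂Y)·(Y/Q) = 0.1 × (608.9/287.534) = 0.212.

0.212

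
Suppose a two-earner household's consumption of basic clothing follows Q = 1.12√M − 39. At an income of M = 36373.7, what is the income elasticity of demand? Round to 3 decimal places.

0.612

At M = 36373.7: Q = 174.605.
dQ/dM = 1.12/(2√M) = 0.00293626 at this income.
η = (dQ/dM)·(M/Q) = 0.00293626 × (36373.7/174.605) = 0.612.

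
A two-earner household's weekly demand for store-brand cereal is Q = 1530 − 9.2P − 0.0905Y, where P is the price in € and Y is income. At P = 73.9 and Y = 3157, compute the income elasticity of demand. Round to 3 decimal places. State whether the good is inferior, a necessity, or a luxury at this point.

At P = 73.9, Y = 3157: Q = 564.411.
Holding P constant, ∂Q/∂Y = −0.0905.
η_Y = (∂Q/∂Y)·(Y/Q) = -0.0905 × (3157/564.411) = -0.506.
Since η < 0, this is an inferior good.

-0.506 (inferior good)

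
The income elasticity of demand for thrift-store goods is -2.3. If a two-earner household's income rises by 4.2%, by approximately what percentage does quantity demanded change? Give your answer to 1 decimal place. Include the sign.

-9.7%

%ΔQ ≈ η × %ΔI = -2.3 × 4.2% = -9.7%.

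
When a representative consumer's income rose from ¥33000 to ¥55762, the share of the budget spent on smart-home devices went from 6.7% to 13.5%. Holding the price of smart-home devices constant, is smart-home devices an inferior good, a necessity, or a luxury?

luxury

The budget share rises as income rises, so η > 1.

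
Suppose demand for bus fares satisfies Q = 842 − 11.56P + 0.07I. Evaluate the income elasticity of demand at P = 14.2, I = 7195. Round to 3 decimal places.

At P = 14.2, I = 7195: Q = 1181.498.
Holding P constant, ∂Q/∂I = 0.07.
η_I = (∂Q/∂I)·(I/Q) = 0.07 × (7195/1181.498) = 0.426.

0.426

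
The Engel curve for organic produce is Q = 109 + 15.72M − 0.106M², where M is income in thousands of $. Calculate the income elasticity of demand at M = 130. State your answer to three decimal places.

-4.261

At M = 130: Q = 361.2000.
dQ/dM = 15.72 − 0.212M = -11.84000.
η = (dQ/dM)·(M/Q) = -11.84000 × (130/361.2000) = -4.261.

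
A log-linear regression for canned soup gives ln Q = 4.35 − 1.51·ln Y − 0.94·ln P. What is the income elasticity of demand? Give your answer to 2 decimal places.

-1.51

In a log-linear demand, the coefficient on ln Y is the income elasticity.
So η = -1.51.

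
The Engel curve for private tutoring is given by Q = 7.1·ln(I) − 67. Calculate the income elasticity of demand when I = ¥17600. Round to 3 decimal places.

2.950

At I = 17600: Q = 2.407.
dQ/dI = 7.1/I = 0.000403409 at this income.
η = (dQ/dI)·(I/Q) = 0.000403409 × (17600/2.407) = 2.950.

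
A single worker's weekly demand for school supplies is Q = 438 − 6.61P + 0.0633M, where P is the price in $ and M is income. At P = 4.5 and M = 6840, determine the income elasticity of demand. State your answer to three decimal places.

0.515

At P = 4.5, M = 6840: Q = 841.227.
Holding P constant, ∂Q/∂M = 0.0633.
η_M = (∂Q/∂M)·(M/Q) = 0.0633 × (6840/841.227) = 0.515.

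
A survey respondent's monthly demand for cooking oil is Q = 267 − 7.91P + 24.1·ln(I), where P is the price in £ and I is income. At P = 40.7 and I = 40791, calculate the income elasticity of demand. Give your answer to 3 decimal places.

At P = 40.7, I = 40791: Q = 200.914.
Holding P constant, ∂Q/∂I = 24.1/I = 0.000590817.
η_I = (∂Q/∂I)·(I/Q) = 0.000590817 × (40791/200.914) = 0.120.

0.120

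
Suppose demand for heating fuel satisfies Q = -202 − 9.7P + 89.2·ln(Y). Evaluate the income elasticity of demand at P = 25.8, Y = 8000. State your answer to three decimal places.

At P = 25.8, Y = 8000: Q = 349.398.
Holding P constant, ∂Q/∂Y = 89.2/Y = 0.01115.
η_Y = (∂Q/∂Y)·(Y/Q) = 0.01115 × (8000/349.398) = 0.255.

0.255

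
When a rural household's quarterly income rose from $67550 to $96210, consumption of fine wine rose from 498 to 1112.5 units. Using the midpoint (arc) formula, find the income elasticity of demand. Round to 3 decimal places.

2.180

ΔQ = 1112.5 − 498 = 614.5; midpoint Q̄ = (498 + 1112.5)/2 = 805.25.
ΔI = 96210 − 67550 = 28660; midpoint Ī = (67550 + 96210)/2 = 81880.
η = (ΔQ/Q̄) ÷ (ΔI/Ī) = (614.5/805.25) ÷ (28660/81880) = 2.180.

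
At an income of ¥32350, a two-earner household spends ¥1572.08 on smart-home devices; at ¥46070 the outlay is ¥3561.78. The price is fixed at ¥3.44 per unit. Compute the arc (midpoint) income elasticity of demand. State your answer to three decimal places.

With a constant price, Q₁ = 1572.08/3.44 = 457.000 and Q₂ = 3561.78/3.44 = 1035.401 (equivalently, work directly with expenditure since P cancels).
Midpoint %ΔQ = (3561.78 − 1572.08)/2566.93 = 0.77513; midpoint %ΔI = (46070 − 32350)/39210 = 0.34991.
η = 0.77513 / 0.34991 = 2.215.

2.215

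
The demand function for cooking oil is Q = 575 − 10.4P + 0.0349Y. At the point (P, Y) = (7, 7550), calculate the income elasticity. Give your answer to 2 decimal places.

At P = 7, Y = 7550: Q = 765.695.
Holding P constant, ∂Q/∂Y = 0.0349.
η_Y = (∂Q/∂Y)·(Y/Q) = 0.0349 × (7550/765.695) = 0.34.

0.34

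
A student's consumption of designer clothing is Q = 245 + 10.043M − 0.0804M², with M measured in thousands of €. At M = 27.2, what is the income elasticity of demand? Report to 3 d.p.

At M = 27.2: Q = 458.6865.
dQ/dM = 10.043 − 0.1608M = 5.66924.
η = (dQ/dM)·(M/Q) = 5.66924 × (27.2/458.6865) = 0.336.

0.336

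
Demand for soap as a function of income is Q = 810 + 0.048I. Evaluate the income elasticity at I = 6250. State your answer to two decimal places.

0.27

At I = 6250: Q = 1110.000.
dQ/dI = 0.048.
η = (dQ/dI)·(I/Q) = 0.048 × (6250/1110.000) = 0.27.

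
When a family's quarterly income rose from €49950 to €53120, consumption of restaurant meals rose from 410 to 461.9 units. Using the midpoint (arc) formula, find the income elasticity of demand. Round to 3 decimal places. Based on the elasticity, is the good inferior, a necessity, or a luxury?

ΔQ = 461.9 − 410 = 51.9; midpoint Q̄ = (410 + 461.9)/2 = 435.95.
ΔI = 53120 − 49950 = 3170; midpoint Ī = (49950 + 53120)/2 = 51535.
η = (ΔQ/Q̄) ÷ (ΔI/Ī) = (51.9/435.95) ÷ (3170/51535) = 1.935.
η > 1 ⇒ luxury.

1.935 (luxury)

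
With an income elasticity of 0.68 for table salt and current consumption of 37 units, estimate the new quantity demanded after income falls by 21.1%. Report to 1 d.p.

31.7

%ΔQ ≈ η × %ΔI = 0.68 × (-21.1%) = -14.348%.
New Q ≈ 37 × (1 − 0.14348) = 31.7.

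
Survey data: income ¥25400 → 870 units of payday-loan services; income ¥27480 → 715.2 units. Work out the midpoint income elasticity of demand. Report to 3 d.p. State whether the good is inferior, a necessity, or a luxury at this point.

ΔQ = 715.2 − 870 = -154.8; midpoint Q̄ = (870 + 715.2)/2 = 792.6.
ΔI = 27480 − 25400 = 2080; midpoint Ī = (25400 + 27480)/2 = 26440.
η = (ΔQ/Q̄) ÷ (ΔI/Ī) = (-154.8/792.6) ÷ (2080/26440) = -2.483.
η < 0 ⇒ inferior good.

-2.483 (inferior good)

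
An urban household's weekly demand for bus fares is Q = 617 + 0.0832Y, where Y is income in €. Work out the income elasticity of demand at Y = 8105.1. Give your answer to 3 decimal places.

0.522

At Y = 8105.1: Q = 1291.344.
dQ/dY = 0.0832.
η = (dQ/dY)·(Y/Q) = 0.0832 × (8105.1/1291.344) = 0.522.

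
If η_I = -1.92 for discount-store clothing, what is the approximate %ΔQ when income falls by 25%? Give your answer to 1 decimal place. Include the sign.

48.0%

%ΔQ ≈ η × %ΔI = -1.92 × (-25%) = 48.0%.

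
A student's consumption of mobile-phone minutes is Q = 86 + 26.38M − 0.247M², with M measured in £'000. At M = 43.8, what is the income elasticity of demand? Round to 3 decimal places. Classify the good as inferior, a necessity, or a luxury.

At M = 43.8: Q = 767.5893.
dQ/dM = 26.38 − 0.494M = 4.74280.
η = (dQ/dM)·(M/Q) = 4.74280 × (43.8/767.5893) = 0.271.
0 < η < 1 ⇒ necessity.

0.271 (necessity)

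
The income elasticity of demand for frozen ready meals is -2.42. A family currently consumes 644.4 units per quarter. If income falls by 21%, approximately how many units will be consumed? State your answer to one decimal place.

%ΔQ ≈ η × %ΔI = -2.42 × (-21%) = 50.82%.
New Q ≈ 644.4 × (1 + 0.5082) = 971.9.

971.9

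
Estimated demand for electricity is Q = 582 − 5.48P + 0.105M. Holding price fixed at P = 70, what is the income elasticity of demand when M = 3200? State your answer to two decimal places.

At P = 70, M = 3200: Q = 534.400.
Holding P constant, ∂Q/∂M = 0.105.
η_M = (∂Q/∂M)·(M/Q) = 0.105 × (3200/534.400) = 0.63.

0.63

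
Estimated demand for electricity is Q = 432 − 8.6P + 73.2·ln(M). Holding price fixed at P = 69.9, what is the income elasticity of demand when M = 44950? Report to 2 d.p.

0.12

At P = 69.9, M = 44950: Q = 615.074.
Holding P constant, ∂Q/∂M = 73.2/M = 0.00162848.
η_M = (∂Q/∂M)·(M/Q) = 0.00162848 × (44950/615.074) = 0.12.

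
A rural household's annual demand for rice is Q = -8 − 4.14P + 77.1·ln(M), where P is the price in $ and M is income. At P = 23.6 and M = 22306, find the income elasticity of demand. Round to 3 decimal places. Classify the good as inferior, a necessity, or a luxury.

0.116 (necessity)

At P = 23.6, M = 22306: Q = 666.268.
Holding P constant, ∂Q/∂M = 77.1/M = 0.00345647.
η_M = (∂Q/∂M)·(M/Q) = 0.00345647 × (22306/666.268) = 0.116.
Since 0 < η < 1, this is a necessity.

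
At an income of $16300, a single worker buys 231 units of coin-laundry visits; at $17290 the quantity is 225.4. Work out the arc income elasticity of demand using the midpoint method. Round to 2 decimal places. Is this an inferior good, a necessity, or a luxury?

ΔQ = 225.4 − 231 = -5.6; midpoint Q̄ = (231 + 225.4)/2 = 228.2.
ΔI = 17290 − 16300 = 990; midpoint Ī = (16300 + 17290)/2 = 16795.
η = (ΔQ/Q̄) ÷ (ΔI/Ī) = (-5.6/228.2) ÷ (990/16795) = -0.42.
η < 0 ⇒ inferior good.

-0.42 (inferior good)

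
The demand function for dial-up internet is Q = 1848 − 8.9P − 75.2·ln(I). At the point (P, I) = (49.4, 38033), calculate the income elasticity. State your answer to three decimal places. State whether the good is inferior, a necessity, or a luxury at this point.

-0.122 (inferior good)

At P = 49.4, I = 38033: Q = 615.265.
Holding P constant, ∂Q/∂I = -75.2/I = -0.00197723.
η_I = (∂Q/∂I)·(I/Q) = -0.00197723 × (38033/615.265) = -0.122.
Since η < 0, this is an inferior good.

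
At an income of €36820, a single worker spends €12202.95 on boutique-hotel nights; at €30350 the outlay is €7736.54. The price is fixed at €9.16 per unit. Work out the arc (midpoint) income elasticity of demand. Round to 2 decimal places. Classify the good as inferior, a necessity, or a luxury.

2.33 (luxury)

With a constant price, Q₁ = 12202.95/9.16 = 1332.200 and Q₂ = 7736.54/9.16 = 844.600 (equivalently, work directly with expenditure since P cancels).
Midpoint %ΔQ = (7736.54 − 12202.95)/9969.75 = -0.44800; midpoint %ΔI = (30350 − 36820)/33585 = -0.19265.
η = -0.44800 / -0.19265 = 2.33.
η > 1 ⇒ luxury.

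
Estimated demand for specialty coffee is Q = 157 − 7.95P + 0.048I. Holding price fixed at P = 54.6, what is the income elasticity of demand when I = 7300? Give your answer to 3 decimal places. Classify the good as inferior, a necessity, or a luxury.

4.778 (luxury)

At P = 54.6, I = 7300: Q = 73.330.
Holding P constant, ∂Q/∂I = 0.048.
η_I = (∂Q/∂I)·(I/Q) = 0.048 × (7300/73.330) = 4.778.
Since η > 1, this is a luxury.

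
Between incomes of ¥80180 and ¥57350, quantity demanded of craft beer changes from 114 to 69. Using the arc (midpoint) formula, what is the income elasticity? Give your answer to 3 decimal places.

1.481

ΔQ = 69 − 114 = -45; midpoint Q̄ = (114 + 69)/2 = 91.5.
ΔI = 57350 − 80180 = -22830; midpoint Ī = (80180 + 57350)/2 = 68765.
η = (ΔQ/Q̄) ÷ (ΔI/Ī) = (-45/91.5) ÷ (-22830/68765) = 1.481.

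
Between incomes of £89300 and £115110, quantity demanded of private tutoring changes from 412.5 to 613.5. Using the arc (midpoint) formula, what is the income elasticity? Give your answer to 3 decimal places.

1.552

ΔQ = 613.5 − 412.5 = 201; midpoint Q̄ = (412.5 + 613.5)/2 = 513.
ΔI = 115110 − 89300 = 25810; midpoint Ī = (89300 + 115110)/2 = 102205.
η = (ΔQ/Q̄) ÷ (ΔI/Ī) = (201/513) ÷ (25810/102205) = 1.552.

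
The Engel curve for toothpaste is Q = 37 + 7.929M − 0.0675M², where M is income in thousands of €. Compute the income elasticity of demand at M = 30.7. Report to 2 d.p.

At M = 30.7: Q = 216.8022.
dQ/dM = 7.929 − 0.135M = 3.78450.
η = (dQ/dM)·(M/Q) = 3.78450 × (30.7/216.8022) = 0.54.

0.54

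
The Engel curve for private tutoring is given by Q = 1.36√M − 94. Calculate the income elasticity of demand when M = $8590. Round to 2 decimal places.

1.97

At M = 8590: Q = 32.048.
dQ/dM = 1.36/(2√M) = 0.0073369 at this income.
η = (dQ/dM)·(M/Q) = 0.0073369 × (8590/32.048) = 1.97.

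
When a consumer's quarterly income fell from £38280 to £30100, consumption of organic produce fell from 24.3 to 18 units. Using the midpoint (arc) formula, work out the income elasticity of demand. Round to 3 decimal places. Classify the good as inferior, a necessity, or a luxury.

1.245 (luxury)

ΔQ = 18 − 24.3 = -6.3; midpoint Q̄ = (24.3 + 18)/2 = 21.15.
ΔI = 30100 − 38280 = -8180; midpoint Ī = (38280 + 30100)/2 = 34190.
η = (ΔQ/Q̄) ÷ (ΔI/Ī) = (-6.3/21.15) ÷ (-8180/34190) = 1.245.
η > 1 ⇒ luxury.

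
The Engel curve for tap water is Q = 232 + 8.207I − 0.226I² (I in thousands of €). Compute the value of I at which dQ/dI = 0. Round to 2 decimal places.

18.16

dQ/dI = 8.207 − 0.452I.
The good is inferior where dQ/dI < 0. Setting dQ/dI = 0 gives I = 8.207 / 0.452 = 18.16.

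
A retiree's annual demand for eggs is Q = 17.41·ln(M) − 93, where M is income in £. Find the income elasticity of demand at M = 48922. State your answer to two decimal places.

0.18

At M = 48922: Q = 94.993.
dQ/dM = 17.41/M = 0.000355873 at this income.
η = (dQ/dM)·(M/Q) = 0.000355873 × (48922/94.993) = 0.18.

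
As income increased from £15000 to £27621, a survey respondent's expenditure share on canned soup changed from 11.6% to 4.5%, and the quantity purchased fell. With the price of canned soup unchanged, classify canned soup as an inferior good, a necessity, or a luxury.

inferior good

Quantity demanded falls as income rises, so η < 0.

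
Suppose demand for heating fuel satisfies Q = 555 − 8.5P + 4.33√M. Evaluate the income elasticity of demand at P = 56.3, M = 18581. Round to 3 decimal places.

0.443

At P = 56.3, M = 18581: Q = 666.682.
Holding P constant, ∂Q/∂M = 4.33/(2√M) = 0.0158827.
η_M = (∂Q/∂M)·(M/Q) = 0.0158827 × (18581/666.682) = 0.443.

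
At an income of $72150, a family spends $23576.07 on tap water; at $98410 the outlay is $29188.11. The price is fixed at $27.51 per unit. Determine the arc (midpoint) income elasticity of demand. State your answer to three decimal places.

With a constant price, Q₁ = 23576.07/27.51 = 857.000 and Q₂ = 29188.11/27.51 = 1061.000 (equivalently, work directly with expenditure since P cancels).
Midpoint %ΔQ = (29188.11 − 23576.07)/26382.09 = 0.21272; midpoint %ΔI = (98410 − 72150)/85280 = 0.30793.
η = 0.21272 / 0.30793 = 0.691.

0.691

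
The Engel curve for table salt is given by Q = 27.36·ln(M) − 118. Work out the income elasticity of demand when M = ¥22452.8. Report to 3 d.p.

0.175

At M = 22452.8: Q = 156.125.
dQ/dM = 27.36/M = 0.00121856 at this income.
η = (dQ/dM)·(M/Q) = 0.00121856 × (22452.8/156.125) = 0.175.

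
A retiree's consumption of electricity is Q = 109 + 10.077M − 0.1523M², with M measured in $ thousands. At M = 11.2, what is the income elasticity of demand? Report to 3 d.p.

0.368

At M = 11.2: Q = 202.7579.
dQ/dM = 10.077 − 0.3046M = 6.66548.
η = (dQ/dM)·(M/Q) = 6.66548 × (11.2/202.7579) = 0.368.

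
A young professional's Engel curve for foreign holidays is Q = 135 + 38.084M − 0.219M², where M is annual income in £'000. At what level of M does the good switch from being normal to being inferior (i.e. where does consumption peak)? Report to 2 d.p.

dQ/dM = 38.084 − 0.438M.
The good is inferior where dQ/dM < 0. Setting dQ/dM = 0 gives M = 38.084 / 0.438 = 86.95.

86.95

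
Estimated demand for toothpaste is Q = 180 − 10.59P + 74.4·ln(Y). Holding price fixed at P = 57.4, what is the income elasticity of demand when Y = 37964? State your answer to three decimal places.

0.209

At P = 57.4, Y = 37964: Q = 356.637.
Holding P constant, ∂Q/∂Y = 74.4/Y = 0.00195975.
η_Y = (∂Q/∂Y)·(Y/Q) = 0.00195975 × (37964/356.637) = 0.209.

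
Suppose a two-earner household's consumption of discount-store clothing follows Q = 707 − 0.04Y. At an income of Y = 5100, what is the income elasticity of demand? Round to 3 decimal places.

At Y = 5100: Q = 503.000.
dQ/dY = −0.04.
η = (dQ/dY)·(Y/Q) = -0.04 × (5100/503.000) = -0.406.

-0.406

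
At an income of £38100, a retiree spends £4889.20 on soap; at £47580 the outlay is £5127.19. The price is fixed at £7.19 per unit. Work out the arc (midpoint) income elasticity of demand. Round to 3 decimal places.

0.215

With a constant price, Q₁ = 4889.20/7.19 = 680.000 and Q₂ = 5127.19/7.19 = 713.100 (equivalently, work directly with expenditure since P cancels).
Midpoint %ΔQ = (5127.19 − 4889.20)/5008.20 = 0.04752; midpoint %ΔI = (47580 − 38100)/42840 = 0.22129.
η = 0.04752 / 0.22129 = 0.215.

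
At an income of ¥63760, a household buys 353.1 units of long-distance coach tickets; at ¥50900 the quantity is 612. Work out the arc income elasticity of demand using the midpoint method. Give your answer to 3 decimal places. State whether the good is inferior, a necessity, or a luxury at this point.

-2.392 (inferior good)

ΔQ = 612 − 353.1 = 258.9; midpoint Q̄ = (353.1 + 612)/2 = 482.55.
ΔI = 50900 − 63760 = -12860; midpoint Ī = (63760 + 50900)/2 = 57330.
η = (ΔQ/Q̄) ÷ (ΔI/Ī) = (258.9/482.55) ÷ (-12860/57330) = -2.392.
η < 0 ⇒ inferior good.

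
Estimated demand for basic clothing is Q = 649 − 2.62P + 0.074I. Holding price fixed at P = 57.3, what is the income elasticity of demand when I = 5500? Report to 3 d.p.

At P = 57.3, I = 5500: Q = 905.874.
Holding P constant, ∂Q/∂I = 0.074.
η_I = (∂Q/∂I)·(I/Q) = 0.074 × (5500/905.874) = 0.449.

0.449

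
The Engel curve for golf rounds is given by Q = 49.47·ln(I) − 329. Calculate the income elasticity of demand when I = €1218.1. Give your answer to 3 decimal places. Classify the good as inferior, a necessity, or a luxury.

At I = 1218.1: Q = 22.487.
dQ/dI = 49.47/I = 0.0406124 at this income.
η = (dQ/dI)·(I/Q) = 0.0406124 × (1218.1/22.487) = 2.200.
Since η > 1, the good is a luxury.

2.200 (luxury)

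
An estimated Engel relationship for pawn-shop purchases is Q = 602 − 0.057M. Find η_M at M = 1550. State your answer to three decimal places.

-0.172

At M = 1550: Q = 513.650.
dQ/dM = −0.057.
η = (dQ/dM)·(M/Q) = -0.057 × (1550/513.650) = -0.172.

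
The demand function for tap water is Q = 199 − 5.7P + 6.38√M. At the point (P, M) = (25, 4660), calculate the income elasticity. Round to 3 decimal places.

0.443

At P = 25, M = 4660: Q = 492.026.
Holding P constant, ∂Q/∂M = 6.38/(2√M) = 0.0467302.
η_M = (∂Q/∂M)·(M/Q) = 0.0467302 × (4660/492.026) = 0.443.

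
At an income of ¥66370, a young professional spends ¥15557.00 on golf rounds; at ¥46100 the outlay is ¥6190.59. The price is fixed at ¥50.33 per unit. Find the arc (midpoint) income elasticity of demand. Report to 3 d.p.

With a constant price, Q₁ = 15557.00/50.33 = 309.100 and Q₂ = 6190.59/50.33 = 123.000 (equivalently, work directly with expenditure since P cancels).
Midpoint %ΔQ = (6190.59 − 15557.00)/10873.80 = -0.86137; midpoint %ΔI = (46100 − 66370)/56235 = -0.36045.
η = -0.86137 / -0.36045 = 2.390.

2.390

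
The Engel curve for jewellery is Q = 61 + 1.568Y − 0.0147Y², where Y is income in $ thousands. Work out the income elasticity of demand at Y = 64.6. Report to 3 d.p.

-0.212

At Y = 64.6: Q = 100.9473.
dQ/dY = 1.568 − 0.0294Y = -0.33124.
η = (dQ/dY)·(Y/Q) = -0.33124 × (64.6/100.9473) = -0.212.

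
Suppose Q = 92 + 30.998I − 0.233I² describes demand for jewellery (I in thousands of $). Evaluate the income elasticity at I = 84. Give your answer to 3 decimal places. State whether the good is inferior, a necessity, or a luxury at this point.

-0.651 (inferior good)

At I = 84: Q = 1051.7840.
dQ/dI = 30.998 − 0.466I = -8.14600.
η = (dQ/dI)·(I/Q) = -8.14600 × (84/1051.7840) = -0.651.
η < 0 ⇒ inferior good.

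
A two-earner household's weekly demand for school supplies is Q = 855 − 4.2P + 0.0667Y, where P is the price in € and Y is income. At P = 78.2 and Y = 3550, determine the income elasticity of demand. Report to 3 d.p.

At P = 78.2, Y = 3550: Q = 763.345.
Holding P constant, ∂Q/∂Y = 0.0667.
η_Y = (∂Q/∂Y)·(Y/Q) = 0.0667 × (3550/763.345) = 0.310.

0.310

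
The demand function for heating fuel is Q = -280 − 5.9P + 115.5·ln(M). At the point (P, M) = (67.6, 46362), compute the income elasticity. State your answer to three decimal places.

0.205

At P = 67.6, M = 46362: Q = 562.119.
Holding P constant, ∂Q/∂M = 115.5/M = 0.00249126.
η_M = (∂Q/∂M)·(M/Q) = 0.00249126 × (46362/562.119) = 0.205.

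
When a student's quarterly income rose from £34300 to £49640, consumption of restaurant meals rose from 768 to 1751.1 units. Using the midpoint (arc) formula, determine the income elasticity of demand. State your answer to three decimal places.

ΔQ = 1751.1 − 768 = 983.1; midpoint Q̄ = (768 + 1751.1)/2 = 1259.55.
ΔI = 49640 − 34300 = 15340; midpoint Ī = (34300 + 49640)/2 = 41970.
η = (ΔQ/Q̄) ÷ (ΔI/Ī) = (983.1/1259.55) ÷ (15340/41970) = 2.135.

2.135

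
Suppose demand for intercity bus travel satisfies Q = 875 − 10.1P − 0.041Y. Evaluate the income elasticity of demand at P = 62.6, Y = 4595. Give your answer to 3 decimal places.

-3.467

At P = 62.6, Y = 4595: Q = 54.345.
Holding P constant, ∂Q/∂Y = −0.041.
η_Y = (∂Q/∂Y)·(Y/Q) = -0.041 × (4595/54.345) = -3.467.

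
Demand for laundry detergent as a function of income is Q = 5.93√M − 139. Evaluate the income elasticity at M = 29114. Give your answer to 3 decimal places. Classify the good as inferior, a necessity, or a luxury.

At M = 29114: Q = 872.826.
dQ/dM = 5.93/(2√M) = 0.017377 at this income.
η = (dQ/dM)·(M/Q) = 0.017377 × (29114/872.826) = 0.580.
Since 0 < η < 1, the good is a necessity.

0.580 (necessity)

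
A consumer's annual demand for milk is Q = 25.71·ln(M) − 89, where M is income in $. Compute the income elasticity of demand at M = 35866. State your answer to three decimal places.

At M = 35866: Q = 180.635.
dQ/dM = 25.71/M = 0.000716835 at this income.
η = (dQ/dM)·(M/Q) = 0.000716835 × (35866/180.635) = 0.142.

0.142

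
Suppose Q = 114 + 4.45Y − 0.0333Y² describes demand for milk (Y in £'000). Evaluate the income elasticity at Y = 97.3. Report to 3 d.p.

-0.852

At Y = 97.3: Q = 231.7242.
dQ/dY = 4.45 − 0.0666Y = -2.03018.
η = (dQ/dY)·(Y/Q) = -2.03018 × (97.3/231.7242) = -0.852.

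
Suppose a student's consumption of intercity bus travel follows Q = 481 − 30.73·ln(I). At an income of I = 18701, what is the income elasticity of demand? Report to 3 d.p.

At I = 18701: Q = 178.730.
dQ/dI = -30.73/I = -0.00164323 at this income.
η = (dQ/dI)·(I/Q) = -0.00164323 × (18701/178.730) = -0.172.

-0.172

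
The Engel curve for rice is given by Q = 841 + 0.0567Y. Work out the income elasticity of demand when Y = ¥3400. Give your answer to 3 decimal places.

At Y = 3400: Q = 1033.780.
dQ/dY = 0.0567.
η = (dQ/dY)·(Y/Q) = 0.0567 × (3400/1033.780) = 0.186.

0.186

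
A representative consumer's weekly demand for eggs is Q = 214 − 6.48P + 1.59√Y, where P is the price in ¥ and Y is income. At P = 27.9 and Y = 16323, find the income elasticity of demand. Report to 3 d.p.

At P = 27.9, Y = 16323: Q = 236.349.
Holding P constant, ∂Q/∂Y = 1.59/(2√Y) = 0.00622253.
η_Y = (∂Q/∂Y)·(Y/Q) = 0.00622253 × (16323/236.349) = 0.430.

0.430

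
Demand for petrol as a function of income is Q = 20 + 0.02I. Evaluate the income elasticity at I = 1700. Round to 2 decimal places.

0.63

At I = 1700: Q = 54.000.
dQ/dI = 0.02.
η = (dQ/dI)·(I/Q) = 0.02 × (1700/54.000) = 0.63.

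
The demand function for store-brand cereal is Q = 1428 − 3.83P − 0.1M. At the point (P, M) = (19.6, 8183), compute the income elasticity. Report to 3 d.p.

At P = 19.6, M = 8183: Q = 534.632.
Holding P constant, ∂Q/∂M = −0.1.
η_M = (∂Q/∂M)·(M/Q) = -0.1 × (8183/534.632) = -1.531.

-1.531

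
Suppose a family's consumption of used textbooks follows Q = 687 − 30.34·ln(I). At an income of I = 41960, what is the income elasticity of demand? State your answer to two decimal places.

At I = 41960: Q = 364.047.
dQ/dI = -30.34/I = -0.00072307 at this income.
η = (dQ/dI)·(I/Q) = -0.00072307 × (41960/364.047) = -0.08.

-0.08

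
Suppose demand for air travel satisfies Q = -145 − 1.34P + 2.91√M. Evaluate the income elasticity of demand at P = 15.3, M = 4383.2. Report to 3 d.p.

3.547

At P = 15.3, M = 4383.2: Q = 27.157.
Holding P constant, ∂Q/∂M = 2.91/(2√M) = 0.0219769.
η_M = (∂Q/∂M)·(M/Q) = 0.0219769 × (4383.2/27.157) = 3.547.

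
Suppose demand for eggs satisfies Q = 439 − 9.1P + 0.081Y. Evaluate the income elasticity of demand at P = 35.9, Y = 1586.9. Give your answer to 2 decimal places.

0.53

At P = 35.9, Y = 1586.9: Q = 240.849.
Holding P constant, ∂Q/∂Y = 0.081.
η_Y = (∂Q/∂Y)·(Y/Q) = 0.081 × (1586.9/240.849) = 0.53.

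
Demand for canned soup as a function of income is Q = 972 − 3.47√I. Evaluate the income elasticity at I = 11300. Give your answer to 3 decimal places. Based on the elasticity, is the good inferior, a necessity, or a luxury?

At I = 11300: Q = 603.134.
dQ/dI = -3.47/(2√I) = -0.0163215 at this income.
η = (dQ/dI)·(I/Q) = -0.0163215 × (11300/603.134) = -0.306.
Since η < 0, the good is an inferior good.

-0.306 (inferior good)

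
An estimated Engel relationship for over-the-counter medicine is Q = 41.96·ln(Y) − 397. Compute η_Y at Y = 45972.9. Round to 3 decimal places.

0.785

At Y = 45972.9: Q = 53.474.
dQ/dY = 41.96/Y = 0.000912712 at this income.
η = (dQ/dY)·(Y/Q) = 0.000912712 × (45972.9/53.474) = 0.785.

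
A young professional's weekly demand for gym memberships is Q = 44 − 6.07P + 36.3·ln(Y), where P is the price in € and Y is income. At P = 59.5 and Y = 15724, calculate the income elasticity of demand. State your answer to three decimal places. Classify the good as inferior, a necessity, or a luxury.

1.080 (luxury)

At P = 59.5, Y = 15724: Q = 33.600.
Holding P constant, ∂Q/∂Y = 36.3/Y = 0.00230857.
η_Y = (∂Q/∂Y)·(Y/Q) = 0.00230857 × (15724/33.600) = 1.080.
Since η > 1, this is a luxury.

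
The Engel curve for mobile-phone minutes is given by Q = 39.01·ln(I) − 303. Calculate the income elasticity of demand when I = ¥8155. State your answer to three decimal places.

0.807

At I = 8155: Q = 48.339.
dQ/dI = 39.01/I = 0.00478357 at this income.
η = (dQ/dI)·(I/Q) = 0.00478357 × (8155/48.339) = 0.807.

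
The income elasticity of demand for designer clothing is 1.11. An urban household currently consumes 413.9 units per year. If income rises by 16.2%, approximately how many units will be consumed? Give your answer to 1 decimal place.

488.3

%ΔQ ≈ η × %ΔI = 1.11 × 16.2% = 17.982%.
New Q ≈ 413.9 × (1 + 0.17982) = 488.3.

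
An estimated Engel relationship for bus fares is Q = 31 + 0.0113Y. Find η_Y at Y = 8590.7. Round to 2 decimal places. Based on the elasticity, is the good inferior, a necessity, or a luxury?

At Y = 8590.7: Q = 128.075.
dQ/dY = 0.0113.
η = (dQ/dY)·(Y/Q) = 0.0113 × (8590.7/128.075) = 0.76.
Since 0 < η < 1, the good is a necessity.

0.76 (necessity)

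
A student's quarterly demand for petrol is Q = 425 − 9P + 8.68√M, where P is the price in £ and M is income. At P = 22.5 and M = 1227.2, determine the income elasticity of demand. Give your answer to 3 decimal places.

At P = 22.5, M = 1227.2: Q = 526.573.
Holding P constant, ∂Q/∂M = 8.68/(2√M) = 0.123889.
η_M = (∂Q/∂M)·(M/Q) = 0.123889 × (1227.2/526.573) = 0.289.

0.289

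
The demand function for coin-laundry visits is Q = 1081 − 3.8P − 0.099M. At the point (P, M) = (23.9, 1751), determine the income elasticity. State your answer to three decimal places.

At P = 23.9, M = 1751: Q = 816.831.
Holding P constant, ∂Q/∂M = −0.099.
η_M = (∂Q/∂M)·(M/Q) = -0.099 × (1751/816.831) = -0.212.

-0.212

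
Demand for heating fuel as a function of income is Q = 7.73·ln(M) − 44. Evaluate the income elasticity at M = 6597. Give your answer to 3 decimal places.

0.322

At M = 6597: Q = 23.980.
dQ/dM = 7.73/M = 0.00117174 at this income.
η = (dQ/dM)·(M/Q) = 0.00117174 × (6597/23.980) = 0.322.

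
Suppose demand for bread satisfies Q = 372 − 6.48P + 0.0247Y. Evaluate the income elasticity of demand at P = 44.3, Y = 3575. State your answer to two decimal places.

At P = 44.3, Y = 3575: Q = 173.239.
Holding P constant, ∂Q/∂Y = 0.0247.
η_Y = (∂Q/∂Y)·(Y/Q) = 0.0247 × (3575/173.239) = 0.51.

0.51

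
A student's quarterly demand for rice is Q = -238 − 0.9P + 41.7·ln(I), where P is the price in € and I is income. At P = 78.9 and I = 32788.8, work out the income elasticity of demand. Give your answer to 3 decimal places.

0.335

At P = 78.9, I = 32788.8: Q = 124.580.
Holding P constant, ∂Q/∂I = 41.7/I = 0.00127178.
η_I = (∂Q/∂I)·(I/Q) = 0.00127178 × (32788.8/124.580) = 0.335.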